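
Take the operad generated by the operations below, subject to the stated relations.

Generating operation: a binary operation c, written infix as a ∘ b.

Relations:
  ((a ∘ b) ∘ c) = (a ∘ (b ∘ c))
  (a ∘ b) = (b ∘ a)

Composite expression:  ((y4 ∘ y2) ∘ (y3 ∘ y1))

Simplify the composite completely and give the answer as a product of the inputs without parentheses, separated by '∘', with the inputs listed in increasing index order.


With c associative and commutative, the y-input set is all that matters.
(y4 ∘ y2) collapses to y4 ∘ y2
(y3 ∘ y1) collapses to y3 ∘ y1
((y4 ∘ y2) ∘ (y3 ∘ y1)) collapses to y4 ∘ y2 ∘ y3 ∘ y1
putting the inputs in ascending order: y1 ∘ y2 ∘ y3 ∘ y4

y1 ∘ y2 ∘ y3 ∘ y4


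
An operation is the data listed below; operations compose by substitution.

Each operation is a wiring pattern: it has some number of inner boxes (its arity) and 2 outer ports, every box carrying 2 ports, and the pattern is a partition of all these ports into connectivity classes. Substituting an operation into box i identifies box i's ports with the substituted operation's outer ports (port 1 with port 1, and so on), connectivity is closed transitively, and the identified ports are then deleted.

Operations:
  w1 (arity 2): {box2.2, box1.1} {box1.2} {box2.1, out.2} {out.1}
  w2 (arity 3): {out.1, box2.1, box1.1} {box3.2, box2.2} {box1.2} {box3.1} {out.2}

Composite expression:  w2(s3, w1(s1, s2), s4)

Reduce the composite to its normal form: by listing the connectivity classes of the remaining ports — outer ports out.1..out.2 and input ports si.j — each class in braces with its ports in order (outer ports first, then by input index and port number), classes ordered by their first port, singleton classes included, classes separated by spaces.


Two ports join when wires chain via w2-identified ports.
the subtree at w1 composes to {out.1} {out.2, s2.1} {s1.1, s2.2} {s1.2} on (s1, s2); out.j = own outer ports
the subtree at w2 composes to {out.1, s3.1} {out.2} {s1.1, s2.2} {s1.2} {s2.1, s4.2} {s3.2} {s4.1} on (s3, s1, s2, s4); out.j = own outer ports

{out.1, s3.1} {out.2} {s1.1, s2.2} {s1.2} {s2.1, s4.2} {s3.2} {s4.1}


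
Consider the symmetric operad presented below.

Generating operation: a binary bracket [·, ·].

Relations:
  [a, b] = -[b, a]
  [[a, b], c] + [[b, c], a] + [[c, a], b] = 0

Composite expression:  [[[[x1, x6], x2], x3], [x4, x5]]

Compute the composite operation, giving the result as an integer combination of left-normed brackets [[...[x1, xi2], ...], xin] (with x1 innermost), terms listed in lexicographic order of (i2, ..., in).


[[[[[x1, x6], x2], x3], x4], x5] - [[[[[x1, x6], x2], x3], x5], x4]

Left-normed coefficients sit on the x1-initial expansion words.
Composite bracket: [[[[x1, x6], x2], x3], [x4, x5]]
Each bracket splits as ab - ba, giving 32 signed words (2^5 = 32).
Words beginning with x1 determine it all:
  x1x6x2x3x4x5 (sign +1) contributes +[[[[[x1, x6], x2], x3], x4], x5]
  x1x6x2x3x5x4 (sign -1) contributes -[[[[[x1, x6], x2], x3], x5], x4]


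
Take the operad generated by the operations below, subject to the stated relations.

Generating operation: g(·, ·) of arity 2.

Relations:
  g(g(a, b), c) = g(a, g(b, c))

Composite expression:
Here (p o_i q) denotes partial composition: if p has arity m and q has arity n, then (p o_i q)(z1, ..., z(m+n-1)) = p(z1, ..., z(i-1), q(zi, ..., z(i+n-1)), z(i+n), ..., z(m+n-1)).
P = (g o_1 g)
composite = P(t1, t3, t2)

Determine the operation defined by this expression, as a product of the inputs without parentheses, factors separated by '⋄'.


t1 ⋄ t3 ⋄ t2

The g-tree's shape is irrelevant; the t-reading-order decides.
g(t1, t3) spells out as t1 ⋄ t3
g(g(t1, t3), t2) spells out as t1 ⋄ t3 ⋄ t2


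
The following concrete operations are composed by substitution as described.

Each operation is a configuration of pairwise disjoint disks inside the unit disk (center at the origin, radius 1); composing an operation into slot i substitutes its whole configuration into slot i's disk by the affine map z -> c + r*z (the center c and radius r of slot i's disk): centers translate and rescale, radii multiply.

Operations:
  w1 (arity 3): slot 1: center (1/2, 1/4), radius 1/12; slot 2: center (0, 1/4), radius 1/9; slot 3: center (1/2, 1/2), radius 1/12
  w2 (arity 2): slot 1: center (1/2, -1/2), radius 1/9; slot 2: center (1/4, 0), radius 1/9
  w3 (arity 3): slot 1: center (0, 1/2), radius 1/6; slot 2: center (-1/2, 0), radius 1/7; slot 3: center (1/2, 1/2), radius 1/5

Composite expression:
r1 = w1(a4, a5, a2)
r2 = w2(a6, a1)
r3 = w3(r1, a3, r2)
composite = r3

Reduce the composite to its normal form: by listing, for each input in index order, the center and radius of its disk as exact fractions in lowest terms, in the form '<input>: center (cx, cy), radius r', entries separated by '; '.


Follow each a-input down from w3: c' goes to c + r*c', radius to r*r'.
input a4: applying the 2 nested substitutions gives center (1/12, 13/24), radius 1/72
input a5: applying the 2 nested substitutions gives center (0, 13/24), radius 1/54
input a2: applying the 2 nested substitutions gives center (1/12, 7/12), radius 1/72
input a3: applying the 1 nested substitution gives center (-1/2, 0), radius 1/7
input a6: applying the 2 nested substitutions gives center (3/5, 2/5), radius 1/45
input a1: applying the 2 nested substitutions gives center (11/20, 1/2), radius 1/45

a1: center (11/20, 1/2), radius 1/45; a2: center (1/12, 7/12), radius 1/72; a3: center (-1/2, 0), radius 1/7; a4: center (1/12, 13/24), radius 1/72; a5: center (0, 13/24), radius 1/54; a6: center (3/5, 2/5), radius 1/45


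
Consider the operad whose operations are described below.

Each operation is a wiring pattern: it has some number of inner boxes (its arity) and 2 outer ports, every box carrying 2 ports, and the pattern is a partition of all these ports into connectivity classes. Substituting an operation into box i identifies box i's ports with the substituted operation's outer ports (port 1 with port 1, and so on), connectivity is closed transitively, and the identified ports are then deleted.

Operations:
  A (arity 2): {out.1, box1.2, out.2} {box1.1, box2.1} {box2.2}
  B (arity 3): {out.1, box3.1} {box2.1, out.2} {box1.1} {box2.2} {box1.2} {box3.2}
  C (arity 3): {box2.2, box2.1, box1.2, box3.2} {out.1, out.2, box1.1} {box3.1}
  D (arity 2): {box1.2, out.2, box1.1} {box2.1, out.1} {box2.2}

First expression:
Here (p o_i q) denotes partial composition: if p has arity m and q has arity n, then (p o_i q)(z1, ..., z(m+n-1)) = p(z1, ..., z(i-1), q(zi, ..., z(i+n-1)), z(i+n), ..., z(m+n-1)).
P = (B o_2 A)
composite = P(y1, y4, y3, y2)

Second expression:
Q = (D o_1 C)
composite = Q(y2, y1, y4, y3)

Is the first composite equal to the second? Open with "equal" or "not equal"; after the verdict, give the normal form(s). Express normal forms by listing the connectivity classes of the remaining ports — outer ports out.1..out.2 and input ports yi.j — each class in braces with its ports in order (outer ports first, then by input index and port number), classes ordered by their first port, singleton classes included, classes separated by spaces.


not equal; the first gives {out.1, y2.1} {out.2, y4.2} {y1.1} {y1.2} {y2.2} {y3.1, y4.1} {y3.2} and the second {out.1, y3.1} {out.2, y2.1} {y1.1, y1.2, y2.2, y4.2} {y3.2} {y4.1}

The first composite normalizes to {out.1, y2.1} {out.2, y4.2} {y1.1} {y1.2} {y2.2} {y3.1, y4.1} {y3.2}
The second composite normalizes to {out.1, y3.1} {out.2, y2.1} {y1.1, y1.2, y2.2, y4.2} {y3.2} {y4.1}
Different reductions; not equal.


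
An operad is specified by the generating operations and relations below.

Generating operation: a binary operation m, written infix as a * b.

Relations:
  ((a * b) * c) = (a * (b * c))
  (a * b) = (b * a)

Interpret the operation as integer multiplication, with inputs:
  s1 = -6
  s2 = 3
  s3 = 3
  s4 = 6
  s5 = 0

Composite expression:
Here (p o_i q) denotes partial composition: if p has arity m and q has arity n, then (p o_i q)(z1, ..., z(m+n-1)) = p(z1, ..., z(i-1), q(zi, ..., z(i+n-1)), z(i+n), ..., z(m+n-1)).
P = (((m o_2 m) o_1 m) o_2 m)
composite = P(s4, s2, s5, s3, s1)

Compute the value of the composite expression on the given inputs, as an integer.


0

(s2 * s5) = 0
(s4 * (s2 * s5)) = 0
(s3 * s1) = -18
((s4 * (s2 * s5)) * (s3 * s1)) = 0


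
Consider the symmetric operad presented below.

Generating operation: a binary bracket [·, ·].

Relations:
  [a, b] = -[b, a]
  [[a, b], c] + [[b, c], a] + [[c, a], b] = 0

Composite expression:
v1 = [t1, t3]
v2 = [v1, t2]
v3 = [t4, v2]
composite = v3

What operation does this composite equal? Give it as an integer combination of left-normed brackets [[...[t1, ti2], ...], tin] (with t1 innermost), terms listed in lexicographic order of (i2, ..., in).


-[[[t1, t3], t2], t4]

Left-normed coefficients sit on the t1-initial expansion words.
Composite bracket: [t4, [[t1, t3], t2]]
Full expansion: 8 signed words from ab - ba (2^3 = 8).
Keep just the words that open with t1:
  t1t3t2t4 appears with sign -1, giving the term -[[[t1, t3], t2], t4]


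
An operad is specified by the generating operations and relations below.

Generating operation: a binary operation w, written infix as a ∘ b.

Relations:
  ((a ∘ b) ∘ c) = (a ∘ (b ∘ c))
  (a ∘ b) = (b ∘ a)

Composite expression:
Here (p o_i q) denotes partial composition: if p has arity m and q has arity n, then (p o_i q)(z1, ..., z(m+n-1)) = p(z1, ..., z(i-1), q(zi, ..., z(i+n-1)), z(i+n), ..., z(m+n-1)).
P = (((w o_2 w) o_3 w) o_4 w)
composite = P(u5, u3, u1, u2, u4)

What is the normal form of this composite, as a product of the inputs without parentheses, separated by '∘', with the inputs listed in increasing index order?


u1 ∘ u2 ∘ u3 ∘ u4 ∘ u5

With w associative and commutative, the u-input set is all that matters.
(u2 ∘ u4) spells out as u2 ∘ u4
(u1 ∘ (u2 ∘ u4)) spells out as u1 ∘ u2 ∘ u4
(u3 ∘ (u1 ∘ (u2 ∘ u4))) spells out as u3 ∘ u1 ∘ u2 ∘ u4
(u5 ∘ (u3 ∘ (u1 ∘ (u2 ∘ u4)))) spells out as u5 ∘ u3 ∘ u1 ∘ u2 ∘ u4
putting the inputs in ascending order: u1 ∘ u2 ∘ u3 ∘ u4 ∘ u5


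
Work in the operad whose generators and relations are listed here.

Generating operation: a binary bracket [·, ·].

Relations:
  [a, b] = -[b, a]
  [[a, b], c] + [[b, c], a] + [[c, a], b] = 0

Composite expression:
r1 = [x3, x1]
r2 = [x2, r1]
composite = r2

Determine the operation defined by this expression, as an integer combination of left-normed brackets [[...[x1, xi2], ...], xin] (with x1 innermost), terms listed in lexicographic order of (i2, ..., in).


[[x1, x3], x2]

Left-normed coefficients sit on the x1-initial expansion words.
Composite bracket: [x2, [x3, x1]]
The bracket unfolds into 4 signed words via [a, b] = ab - ba (2^2 = 4).
Only words starting with x1 matter:
  x1x3x2 (sign +1) contributes +[[x1, x3], x2]


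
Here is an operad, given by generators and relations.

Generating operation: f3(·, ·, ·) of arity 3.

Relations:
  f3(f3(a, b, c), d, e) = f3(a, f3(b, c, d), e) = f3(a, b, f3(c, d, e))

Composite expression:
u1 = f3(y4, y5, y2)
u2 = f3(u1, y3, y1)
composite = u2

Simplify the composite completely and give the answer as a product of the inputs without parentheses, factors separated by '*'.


y4 * y5 * y2 * y3 * y1

Every regrouping of f3 is equal, so read the y-inputs in written order.
f3(y4, y5, y2) flattens to y4 * y5 * y2
f3(f3(y4, y5, y2), y3, y1) flattens to y4 * y5 * y2 * y3 * y1


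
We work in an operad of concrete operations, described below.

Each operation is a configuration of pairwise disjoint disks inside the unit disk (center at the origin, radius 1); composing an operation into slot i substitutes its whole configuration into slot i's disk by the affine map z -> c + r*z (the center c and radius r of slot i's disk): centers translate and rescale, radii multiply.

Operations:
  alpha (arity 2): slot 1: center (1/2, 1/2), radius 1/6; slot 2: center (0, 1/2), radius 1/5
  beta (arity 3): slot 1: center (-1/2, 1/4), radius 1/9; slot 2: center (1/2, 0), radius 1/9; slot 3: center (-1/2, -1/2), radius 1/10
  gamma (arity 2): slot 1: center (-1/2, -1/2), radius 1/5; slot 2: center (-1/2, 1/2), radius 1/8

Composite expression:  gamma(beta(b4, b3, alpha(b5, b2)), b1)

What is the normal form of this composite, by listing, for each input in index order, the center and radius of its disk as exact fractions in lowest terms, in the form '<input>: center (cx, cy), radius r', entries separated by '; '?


b1: center (-1/2, 1/2), radius 1/8; b2: center (-3/5, -59/100), radius 1/250; b3: center (-2/5, -1/2), radius 1/45; b4: center (-3/5, -9/20), radius 1/45; b5: center (-59/100, -59/100), radius 1/300

Each b-disk chains the slot maps above it in gamma; radii multiply.
input b4: applying the 2 nested substitutions gives center (-3/5, -9/20), radius 1/45
input b3: applying the 2 nested substitutions gives center (-2/5, -1/2), radius 1/45
input b5: applying the 3 nested substitutions gives center (-59/100, -59/100), radius 1/300
input b2: applying the 3 nested substitutions gives center (-3/5, -59/100), radius 1/250
input b1: applying the 1 nested substitution gives center (-1/2, 1/2), radius 1/8


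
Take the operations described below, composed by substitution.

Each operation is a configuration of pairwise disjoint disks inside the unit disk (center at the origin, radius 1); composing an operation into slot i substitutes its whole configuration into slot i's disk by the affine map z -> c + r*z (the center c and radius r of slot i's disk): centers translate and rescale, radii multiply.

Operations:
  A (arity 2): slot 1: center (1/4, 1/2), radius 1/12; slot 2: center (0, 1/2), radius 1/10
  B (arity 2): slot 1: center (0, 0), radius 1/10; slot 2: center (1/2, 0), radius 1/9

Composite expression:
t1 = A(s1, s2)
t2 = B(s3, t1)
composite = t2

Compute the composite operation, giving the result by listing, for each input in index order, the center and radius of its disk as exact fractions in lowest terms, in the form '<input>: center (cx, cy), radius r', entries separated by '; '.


s1: center (19/36, 1/18), radius 1/108; s2: center (1/2, 1/18), radius 1/90; s3: center (0, 0), radius 1/10

Only the slot chain above each s matters under B; compose those maps.
for s3, the 1-step affine chain lands on center (0, 0), radius 1/10
for s1, the 2-step affine chain lands on center (19/36, 1/18), radius 1/108
for s2, the 2-step affine chain lands on center (1/2, 1/18), radius 1/90


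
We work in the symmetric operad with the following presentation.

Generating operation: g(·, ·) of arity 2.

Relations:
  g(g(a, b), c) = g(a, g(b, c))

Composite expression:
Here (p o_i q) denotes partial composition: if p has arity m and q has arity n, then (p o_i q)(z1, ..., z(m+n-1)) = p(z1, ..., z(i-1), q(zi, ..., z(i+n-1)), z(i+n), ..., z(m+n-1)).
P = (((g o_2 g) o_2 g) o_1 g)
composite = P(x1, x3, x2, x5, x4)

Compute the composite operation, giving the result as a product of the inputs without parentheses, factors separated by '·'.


x1 · x3 · x2 · x5 · x4

All parenthesizations of g agree; list the x-inputs left to right.
g(x1, x3) collapses to x1 · x3
g(x2, x5) collapses to x2 · x5
g(g(x2, x5), x4) collapses to x2 · x5 · x4
g(g(x1, x3), g(g(x2, x5), x4)) collapses to x1 · x3 · x2 · x5 · x4


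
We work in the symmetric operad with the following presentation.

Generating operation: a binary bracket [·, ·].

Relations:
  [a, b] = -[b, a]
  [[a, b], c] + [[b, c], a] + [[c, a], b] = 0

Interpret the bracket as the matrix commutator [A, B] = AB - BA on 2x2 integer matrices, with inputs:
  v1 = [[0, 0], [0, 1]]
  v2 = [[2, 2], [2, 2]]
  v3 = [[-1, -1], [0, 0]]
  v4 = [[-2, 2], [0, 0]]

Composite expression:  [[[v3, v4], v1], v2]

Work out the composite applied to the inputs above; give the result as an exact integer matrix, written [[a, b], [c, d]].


[v3, v4] = [[0, -4], [0, 0]]
[[v3, v4], v1] = [[0, -4], [0, 0]]
[[[v3, v4], v1], v2] = [[-8, 0], [0, 8]]

[[-8, 0], [0, 8]]


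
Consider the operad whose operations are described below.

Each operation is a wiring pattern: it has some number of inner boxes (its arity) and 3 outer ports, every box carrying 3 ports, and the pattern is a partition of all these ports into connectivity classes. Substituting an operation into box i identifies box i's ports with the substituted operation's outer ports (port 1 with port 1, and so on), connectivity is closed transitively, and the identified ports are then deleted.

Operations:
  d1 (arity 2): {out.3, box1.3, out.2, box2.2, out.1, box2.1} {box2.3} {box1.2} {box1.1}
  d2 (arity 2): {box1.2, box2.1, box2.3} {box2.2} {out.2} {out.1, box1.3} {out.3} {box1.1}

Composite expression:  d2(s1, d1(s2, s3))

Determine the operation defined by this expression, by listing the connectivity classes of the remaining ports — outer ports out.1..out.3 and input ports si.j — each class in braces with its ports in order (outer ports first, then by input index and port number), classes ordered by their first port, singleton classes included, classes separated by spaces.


{out.1, s1.3} {out.2} {out.3} {s1.1} {s1.2, s2.3, s3.1, s3.2} {s2.1} {s2.2} {s3.3}

Treat the ports identified at d2 as solder joints: merge, then drop.
d1 over (s2, s3) gives {out.1, out.2, out.3, s2.3, s3.1, s3.2} {s2.1} {s2.2} {s3.3}, out.j being that stage's outer ports
d2 over (s1, s2, s3) gives {out.1, s1.3} {out.2} {out.3} {s1.1} {s1.2, s2.3, s3.1, s3.2} {s2.1} {s2.2} {s3.3}, out.j being that stage's outer ports


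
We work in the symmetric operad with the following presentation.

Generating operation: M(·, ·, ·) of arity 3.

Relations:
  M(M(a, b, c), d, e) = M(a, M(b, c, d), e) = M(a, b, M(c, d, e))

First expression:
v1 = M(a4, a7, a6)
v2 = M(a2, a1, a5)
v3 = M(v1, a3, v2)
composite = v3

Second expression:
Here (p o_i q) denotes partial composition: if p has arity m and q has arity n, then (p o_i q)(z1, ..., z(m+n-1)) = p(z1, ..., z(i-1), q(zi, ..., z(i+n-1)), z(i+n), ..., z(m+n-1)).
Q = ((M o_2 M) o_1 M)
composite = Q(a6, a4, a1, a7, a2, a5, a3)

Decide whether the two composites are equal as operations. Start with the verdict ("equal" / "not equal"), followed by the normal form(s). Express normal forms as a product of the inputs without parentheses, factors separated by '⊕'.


not equal — first a4 ⊕ a7 ⊕ a6 ⊕ a3 ⊕ a2 ⊕ a1 ⊕ a5, second a6 ⊕ a4 ⊕ a1 ⊕ a7 ⊕ a2 ⊕ a5 ⊕ a3

Normal form of the first expression: a4 ⊕ a7 ⊕ a6 ⊕ a3 ⊕ a2 ⊕ a1 ⊕ a5
Normal form of the second expression: a6 ⊕ a4 ⊕ a1 ⊕ a7 ⊕ a2 ⊕ a5 ⊕ a3
Different reductions; not equal.


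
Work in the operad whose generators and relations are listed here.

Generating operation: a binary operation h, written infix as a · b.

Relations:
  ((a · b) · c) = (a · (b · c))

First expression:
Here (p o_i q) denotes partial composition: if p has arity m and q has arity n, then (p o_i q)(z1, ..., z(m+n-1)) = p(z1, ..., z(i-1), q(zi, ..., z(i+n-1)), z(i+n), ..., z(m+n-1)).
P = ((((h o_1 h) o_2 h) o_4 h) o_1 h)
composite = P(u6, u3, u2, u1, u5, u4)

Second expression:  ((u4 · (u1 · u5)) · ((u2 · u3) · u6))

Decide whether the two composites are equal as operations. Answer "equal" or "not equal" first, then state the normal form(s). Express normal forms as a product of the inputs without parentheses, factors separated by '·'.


not equal; the first gives u6 · u3 · u2 · u1 · u5 · u4 and the second u4 · u1 · u5 · u2 · u3 · u6

In normal form, the first expression is u6 · u3 · u2 · u1 · u5 · u4
In normal form, the second expression is u4 · u1 · u5 · u2 · u3 · u6
Different reductions; not equal.


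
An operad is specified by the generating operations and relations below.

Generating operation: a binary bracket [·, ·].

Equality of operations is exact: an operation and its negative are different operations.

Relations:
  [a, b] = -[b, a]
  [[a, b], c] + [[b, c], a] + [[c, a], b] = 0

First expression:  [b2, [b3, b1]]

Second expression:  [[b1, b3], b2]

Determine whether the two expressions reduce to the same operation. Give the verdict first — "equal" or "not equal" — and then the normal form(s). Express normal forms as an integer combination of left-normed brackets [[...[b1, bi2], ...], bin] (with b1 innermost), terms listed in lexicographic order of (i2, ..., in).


equal — both sides give [[b1, b3], b2]

The first expression, normalized: [[b1, b3], b2]
The second expression, normalized: [[b1, b3], b2]
Both agree, so they are equal.


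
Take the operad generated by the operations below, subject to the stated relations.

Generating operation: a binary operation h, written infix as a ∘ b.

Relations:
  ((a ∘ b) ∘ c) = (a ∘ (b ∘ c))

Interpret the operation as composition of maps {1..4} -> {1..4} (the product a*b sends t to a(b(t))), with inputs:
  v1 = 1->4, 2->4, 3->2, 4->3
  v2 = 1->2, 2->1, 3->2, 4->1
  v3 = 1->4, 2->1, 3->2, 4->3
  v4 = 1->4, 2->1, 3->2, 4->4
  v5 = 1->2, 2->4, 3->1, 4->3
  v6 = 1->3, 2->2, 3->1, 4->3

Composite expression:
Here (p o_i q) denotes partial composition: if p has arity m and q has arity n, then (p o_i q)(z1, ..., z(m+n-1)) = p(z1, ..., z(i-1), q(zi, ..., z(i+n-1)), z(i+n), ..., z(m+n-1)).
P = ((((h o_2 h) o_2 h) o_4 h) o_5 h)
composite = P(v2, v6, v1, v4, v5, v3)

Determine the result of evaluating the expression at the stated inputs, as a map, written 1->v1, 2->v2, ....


(v6 ∘ v1) = 1->3, 2->3, 3->2, 4->1
(v5 ∘ v3) = 1->3, 2->2, 3->4, 4->1
(v4 ∘ (v5 ∘ v3)) = 1->2, 2->1, 3->4, 4->4
((v6 ∘ v1) ∘ (v4 ∘ (v5 ∘ v3))) = 1->3, 2->3, 3->1, 4->1
(v2 ∘ ((v6 ∘ v1) ∘ (v4 ∘ (v5 ∘ v3)))) = 1->2, 2->2, 3->2, 4->2

1->2, 2->2, 3->2, 4->2


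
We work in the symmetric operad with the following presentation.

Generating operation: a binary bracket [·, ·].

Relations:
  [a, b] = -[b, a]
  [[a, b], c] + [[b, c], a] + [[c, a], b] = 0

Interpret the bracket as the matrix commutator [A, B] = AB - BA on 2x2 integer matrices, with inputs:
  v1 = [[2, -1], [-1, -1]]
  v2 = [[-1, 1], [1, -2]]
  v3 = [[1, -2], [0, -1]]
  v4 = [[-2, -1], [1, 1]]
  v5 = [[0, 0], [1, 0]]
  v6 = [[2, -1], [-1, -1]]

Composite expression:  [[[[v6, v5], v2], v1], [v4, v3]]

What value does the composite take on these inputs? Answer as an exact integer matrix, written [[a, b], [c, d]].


[[-24, 16], [8, 24]]

[v6, v5] = [[-1, 0], [-3, 1]]
[[v6, v5], v2] = [[3, -2], [-1, -3]]
[[[v6, v5], v2], v1] = [[1, 0], [3, -1]]
[v4, v3] = [[2, 8], [2, -2]]
[[[[v6, v5], v2], v1], [v4, v3]] = [[-24, 16], [8, 24]]


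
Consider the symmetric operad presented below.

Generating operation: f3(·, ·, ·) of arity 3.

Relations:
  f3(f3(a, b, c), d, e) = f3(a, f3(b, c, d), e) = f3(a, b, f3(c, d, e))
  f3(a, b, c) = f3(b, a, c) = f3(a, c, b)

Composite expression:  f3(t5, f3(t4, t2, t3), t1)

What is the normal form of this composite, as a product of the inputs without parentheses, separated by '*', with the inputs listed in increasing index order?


t1 * t2 * t3 * t4 * t5

Both nesting and order wash out for f3; what remains is which t's occur.
f3(t4, t2, t3) spells out as t4 * t2 * t3
f3(t5, f3(t4, t2, t3), t1) spells out as t5 * t4 * t2 * t3 * t1
rearranged into index order: t1 * t2 * t3 * t4 * t5


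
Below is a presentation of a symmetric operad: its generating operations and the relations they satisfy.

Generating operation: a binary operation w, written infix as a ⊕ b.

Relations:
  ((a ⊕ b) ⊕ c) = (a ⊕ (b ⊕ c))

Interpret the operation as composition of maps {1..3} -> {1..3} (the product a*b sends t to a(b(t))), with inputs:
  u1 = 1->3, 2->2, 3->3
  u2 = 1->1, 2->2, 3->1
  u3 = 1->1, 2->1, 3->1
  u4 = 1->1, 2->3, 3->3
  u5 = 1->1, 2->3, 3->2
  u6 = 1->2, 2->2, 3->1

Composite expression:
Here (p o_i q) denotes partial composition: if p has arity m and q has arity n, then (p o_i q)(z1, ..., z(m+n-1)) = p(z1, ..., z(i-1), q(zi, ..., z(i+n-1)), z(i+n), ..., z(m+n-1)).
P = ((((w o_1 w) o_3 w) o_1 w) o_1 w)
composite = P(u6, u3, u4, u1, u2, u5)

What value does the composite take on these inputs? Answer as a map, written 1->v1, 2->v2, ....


1->2, 2->2, 3->2

(u6 ⊕ u3) = 1->2, 2->2, 3->2
((u6 ⊕ u3) ⊕ u4) = 1->2, 2->2, 3->2
(((u6 ⊕ u3) ⊕ u4) ⊕ u1) = 1->2, 2->2, 3->2
(u2 ⊕ u5) = 1->1, 2->1, 3->2
((((u6 ⊕ u3) ⊕ u4) ⊕ u1) ⊕ (u2 ⊕ u5)) = 1->2, 2->2, 3->2


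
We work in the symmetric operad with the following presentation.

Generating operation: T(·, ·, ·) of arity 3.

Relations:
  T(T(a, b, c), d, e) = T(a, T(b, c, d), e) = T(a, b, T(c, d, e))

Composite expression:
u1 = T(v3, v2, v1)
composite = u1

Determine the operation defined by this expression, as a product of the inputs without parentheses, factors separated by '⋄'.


All parenthesizations of T agree; list the v-inputs left to right.
T(v3, v2, v1) linearizes to v3 ⋄ v2 ⋄ v1

v3 ⋄ v2 ⋄ v1


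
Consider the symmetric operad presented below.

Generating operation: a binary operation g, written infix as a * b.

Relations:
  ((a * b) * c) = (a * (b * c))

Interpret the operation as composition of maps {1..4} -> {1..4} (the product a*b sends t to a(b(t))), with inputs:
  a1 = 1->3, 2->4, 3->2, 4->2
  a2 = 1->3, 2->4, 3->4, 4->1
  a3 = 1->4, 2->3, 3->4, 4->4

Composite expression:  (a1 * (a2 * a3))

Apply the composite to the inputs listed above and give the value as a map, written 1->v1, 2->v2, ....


1->3, 2->2, 3->3, 4->3

(a2 * a3) = 1->1, 2->4, 3->1, 4->1
(a1 * (a2 * a3)) = 1->3, 2->2, 3->3, 4->3


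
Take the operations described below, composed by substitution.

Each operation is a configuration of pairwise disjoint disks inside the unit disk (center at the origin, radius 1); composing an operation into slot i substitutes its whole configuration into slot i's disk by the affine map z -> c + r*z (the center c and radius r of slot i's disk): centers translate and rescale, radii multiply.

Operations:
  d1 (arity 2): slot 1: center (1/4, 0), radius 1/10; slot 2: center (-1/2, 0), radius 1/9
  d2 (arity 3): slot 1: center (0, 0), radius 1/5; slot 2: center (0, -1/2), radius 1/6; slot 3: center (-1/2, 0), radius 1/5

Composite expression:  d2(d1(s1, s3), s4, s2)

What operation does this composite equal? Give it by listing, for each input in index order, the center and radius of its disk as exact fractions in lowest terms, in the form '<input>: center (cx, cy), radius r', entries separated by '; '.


Affine substitution under d2: radii multiply and s-centers shift.
s1 passes through 2 substitutions, ending at center (1/20, 0), radius 1/50
s3 passes through 2 substitutions, ending at center (-1/10, 0), radius 1/45
s4 passes through 1 substitution, ending at center (0, -1/2), radius 1/6
s2 passes through 1 substitution, ending at center (-1/2, 0), radius 1/5

s1: center (1/20, 0), radius 1/50; s2: center (-1/2, 0), radius 1/5; s3: center (-1/10, 0), radius 1/45; s4: center (0, -1/2), radius 1/6


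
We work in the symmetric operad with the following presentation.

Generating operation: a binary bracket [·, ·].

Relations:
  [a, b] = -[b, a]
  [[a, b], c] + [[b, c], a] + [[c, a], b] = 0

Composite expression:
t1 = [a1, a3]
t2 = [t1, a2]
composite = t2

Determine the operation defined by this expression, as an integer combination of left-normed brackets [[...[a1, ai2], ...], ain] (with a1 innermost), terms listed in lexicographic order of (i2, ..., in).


[[a1, a3], a2]

Expand each bracket as ab - ba; the a1-initial words give the coefficients.
Composite bracket: [[a1, a3], a2]
Applying ab - ba throughout gives 4 signed words (2^2 = 4).
Keep just the words that open with a1:
  a1a3a2 (sign +1) contributes +[[a1, a3], a2]


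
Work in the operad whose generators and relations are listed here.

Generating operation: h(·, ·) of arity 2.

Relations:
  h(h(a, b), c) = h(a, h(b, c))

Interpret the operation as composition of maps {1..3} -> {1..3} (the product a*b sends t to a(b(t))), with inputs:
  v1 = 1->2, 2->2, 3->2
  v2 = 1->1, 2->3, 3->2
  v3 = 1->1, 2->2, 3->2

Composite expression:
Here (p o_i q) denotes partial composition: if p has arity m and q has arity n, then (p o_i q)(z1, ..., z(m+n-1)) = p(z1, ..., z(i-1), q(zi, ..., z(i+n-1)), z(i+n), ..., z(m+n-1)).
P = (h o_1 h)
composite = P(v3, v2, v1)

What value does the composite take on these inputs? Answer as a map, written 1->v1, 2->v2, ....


h(v3, v2) = 1->1, 2->2, 3->2
h(h(v3, v2), v1) = 1->2, 2->2, 3->2

1->2, 2->2, 3->2


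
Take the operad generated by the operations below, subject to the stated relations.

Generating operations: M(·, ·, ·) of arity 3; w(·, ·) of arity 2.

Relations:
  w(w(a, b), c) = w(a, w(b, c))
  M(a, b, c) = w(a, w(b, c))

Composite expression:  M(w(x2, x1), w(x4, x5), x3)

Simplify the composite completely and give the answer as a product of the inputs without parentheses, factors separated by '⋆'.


x2 ⋆ x1 ⋆ x4 ⋆ x5 ⋆ x3

All parenthesizations of M agree; list the x-inputs left to right.
w(x2, x1) linearizes to x2 ⋆ x1
w(x4, x5) linearizes to x4 ⋆ x5
M(w(x2, x1), w(x4, x5), x3) linearizes to x2 ⋆ x1 ⋆ x4 ⋆ x5 ⋆ x3


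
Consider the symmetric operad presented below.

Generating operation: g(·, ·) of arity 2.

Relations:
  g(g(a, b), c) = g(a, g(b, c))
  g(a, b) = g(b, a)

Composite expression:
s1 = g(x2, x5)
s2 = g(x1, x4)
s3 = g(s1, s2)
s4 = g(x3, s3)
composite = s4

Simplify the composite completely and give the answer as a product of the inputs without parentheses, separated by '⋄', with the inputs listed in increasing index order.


x1 ⋄ x2 ⋄ x3 ⋄ x4 ⋄ x5


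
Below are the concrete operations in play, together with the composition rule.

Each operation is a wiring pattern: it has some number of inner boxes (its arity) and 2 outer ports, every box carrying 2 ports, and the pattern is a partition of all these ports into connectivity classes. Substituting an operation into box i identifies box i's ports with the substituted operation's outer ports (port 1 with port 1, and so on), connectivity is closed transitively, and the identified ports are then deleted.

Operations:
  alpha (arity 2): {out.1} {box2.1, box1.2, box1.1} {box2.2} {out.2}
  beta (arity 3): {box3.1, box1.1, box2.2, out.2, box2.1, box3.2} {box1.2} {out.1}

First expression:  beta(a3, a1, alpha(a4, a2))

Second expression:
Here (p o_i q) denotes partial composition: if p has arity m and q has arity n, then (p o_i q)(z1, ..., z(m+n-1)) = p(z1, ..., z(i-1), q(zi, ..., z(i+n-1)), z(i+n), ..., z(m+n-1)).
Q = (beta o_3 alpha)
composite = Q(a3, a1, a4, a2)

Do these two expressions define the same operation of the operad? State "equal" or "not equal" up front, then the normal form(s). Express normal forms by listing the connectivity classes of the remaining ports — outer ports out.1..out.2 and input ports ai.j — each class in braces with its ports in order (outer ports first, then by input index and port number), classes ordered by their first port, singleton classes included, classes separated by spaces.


equal; the common form is {out.1} {out.2, a1.1, a1.2, a3.1} {a2.1, a4.1, a4.2} {a2.2} {a3.2}

Normal form of the first expression: {out.1} {out.2, a1.1, a1.2, a3.1} {a2.1, a4.1, a4.2} {a2.2} {a3.2}
Normal form of the second expression: {out.1} {out.2, a1.1, a1.2, a3.1} {a2.1, a4.1, a4.2} {a2.2} {a3.2}
Identical normal forms: equal.


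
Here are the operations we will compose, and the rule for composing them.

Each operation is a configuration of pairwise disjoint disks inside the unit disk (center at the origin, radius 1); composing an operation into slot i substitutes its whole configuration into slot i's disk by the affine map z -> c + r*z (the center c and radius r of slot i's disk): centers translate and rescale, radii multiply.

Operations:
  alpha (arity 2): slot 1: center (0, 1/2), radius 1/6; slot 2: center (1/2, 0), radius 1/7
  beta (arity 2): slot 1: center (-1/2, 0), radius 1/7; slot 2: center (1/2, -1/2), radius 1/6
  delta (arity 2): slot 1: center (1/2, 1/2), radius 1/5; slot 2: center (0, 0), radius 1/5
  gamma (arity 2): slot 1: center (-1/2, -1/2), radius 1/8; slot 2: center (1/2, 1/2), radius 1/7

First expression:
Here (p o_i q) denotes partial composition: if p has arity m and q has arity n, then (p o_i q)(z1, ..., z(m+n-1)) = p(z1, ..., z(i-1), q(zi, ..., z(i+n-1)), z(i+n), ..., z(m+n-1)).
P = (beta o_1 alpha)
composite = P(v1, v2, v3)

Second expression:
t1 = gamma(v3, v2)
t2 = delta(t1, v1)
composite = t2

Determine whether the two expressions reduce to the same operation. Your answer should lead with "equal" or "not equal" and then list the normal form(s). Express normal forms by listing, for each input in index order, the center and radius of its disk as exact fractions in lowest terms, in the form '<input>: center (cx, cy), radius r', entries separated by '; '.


not equal; the first gives v1: center (-1/2, 1/14), radius 1/42; v2: center (-3/7, 0), radius 1/49; v3: center (1/2, -1/2), radius 1/6 and the second v1: center (0, 0), radius 1/5; v2: center (3/5, 3/5), radius 1/35; v3: center (2/5, 2/5), radius 1/40

The first composite normalizes to v1: center (-1/2, 1/14), radius 1/42; v2: center (-3/7, 0), radius 1/49; v3: center (1/2, -1/2), radius 1/6
The second composite normalizes to v1: center (0, 0), radius 1/5; v2: center (3/5, 3/5), radius 1/35; v3: center (2/5, 2/5), radius 1/40
Distinct normal forms: not equal.


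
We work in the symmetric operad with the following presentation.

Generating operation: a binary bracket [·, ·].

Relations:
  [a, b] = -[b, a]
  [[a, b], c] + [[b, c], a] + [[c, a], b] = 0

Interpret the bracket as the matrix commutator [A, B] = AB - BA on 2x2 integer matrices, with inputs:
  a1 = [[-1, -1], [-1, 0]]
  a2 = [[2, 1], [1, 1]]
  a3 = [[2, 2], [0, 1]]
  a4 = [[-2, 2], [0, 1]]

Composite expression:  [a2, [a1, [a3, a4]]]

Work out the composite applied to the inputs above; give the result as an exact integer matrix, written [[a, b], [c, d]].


[[8, -24], [16, -8]]

[a3, a4] = [[0, 8], [0, 0]]
[a1, [a3, a4]] = [[8, -8], [0, -8]]
[a2, [a1, [a3, a4]]] = [[8, -24], [16, -8]]


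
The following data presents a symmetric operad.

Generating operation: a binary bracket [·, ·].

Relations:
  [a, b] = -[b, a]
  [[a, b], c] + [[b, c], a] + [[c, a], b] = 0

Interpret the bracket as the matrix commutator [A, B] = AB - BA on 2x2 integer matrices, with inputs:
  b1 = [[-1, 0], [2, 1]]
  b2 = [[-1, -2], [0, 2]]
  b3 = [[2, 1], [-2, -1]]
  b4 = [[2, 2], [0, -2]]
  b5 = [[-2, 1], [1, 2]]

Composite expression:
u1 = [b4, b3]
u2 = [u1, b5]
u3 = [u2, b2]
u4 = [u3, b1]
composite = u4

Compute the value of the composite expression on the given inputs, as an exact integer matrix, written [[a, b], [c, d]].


[[-16, -16], [48, 16]]


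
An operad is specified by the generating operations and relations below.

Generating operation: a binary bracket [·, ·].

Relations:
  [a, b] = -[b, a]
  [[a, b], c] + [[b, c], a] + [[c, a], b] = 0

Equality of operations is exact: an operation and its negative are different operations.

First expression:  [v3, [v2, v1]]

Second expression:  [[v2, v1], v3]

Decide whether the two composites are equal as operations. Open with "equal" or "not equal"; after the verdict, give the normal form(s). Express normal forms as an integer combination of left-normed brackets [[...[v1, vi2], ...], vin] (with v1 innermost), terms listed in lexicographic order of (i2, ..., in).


not equal: they reduce to [[v1, v2], v3] and -[[v1, v2], v3]

In normal form, the first expression is [[v1, v2], v3]
In normal form, the second expression is -[[v1, v2], v3]
No match — not equal.


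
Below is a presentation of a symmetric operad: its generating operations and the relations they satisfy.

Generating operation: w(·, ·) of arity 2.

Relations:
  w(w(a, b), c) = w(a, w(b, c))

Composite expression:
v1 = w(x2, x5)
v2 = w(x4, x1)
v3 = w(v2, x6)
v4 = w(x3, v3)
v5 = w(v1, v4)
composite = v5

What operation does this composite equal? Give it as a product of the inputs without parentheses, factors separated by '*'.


The w-tree's shape is irrelevant; the x-reading-order decides.
w(x2, x5) linearizes to x2 * x5
w(x4, x1) linearizes to x4 * x1
w(w(x4, x1), x6) linearizes to x4 * x1 * x6
w(x3, w(w(x4, x1), x6)) linearizes to x3 * x4 * x1 * x6
w(w(x2, x5), w(x3, w(w(x4, x1), x6))) linearizes to x2 * x5 * x3 * x4 * x1 * x6

x2 * x5 * x3 * x4 * x1 * x6


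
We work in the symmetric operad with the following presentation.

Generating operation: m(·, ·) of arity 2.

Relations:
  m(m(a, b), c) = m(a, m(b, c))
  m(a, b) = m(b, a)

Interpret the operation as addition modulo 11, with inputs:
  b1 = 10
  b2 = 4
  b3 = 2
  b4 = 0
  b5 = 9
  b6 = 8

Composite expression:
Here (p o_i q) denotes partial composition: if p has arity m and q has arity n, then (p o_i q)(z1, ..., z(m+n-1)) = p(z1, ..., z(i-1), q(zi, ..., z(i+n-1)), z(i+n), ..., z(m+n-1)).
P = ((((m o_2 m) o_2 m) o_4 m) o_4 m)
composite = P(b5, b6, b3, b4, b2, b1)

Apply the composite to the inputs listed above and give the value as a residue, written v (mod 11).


0 (mod 11)


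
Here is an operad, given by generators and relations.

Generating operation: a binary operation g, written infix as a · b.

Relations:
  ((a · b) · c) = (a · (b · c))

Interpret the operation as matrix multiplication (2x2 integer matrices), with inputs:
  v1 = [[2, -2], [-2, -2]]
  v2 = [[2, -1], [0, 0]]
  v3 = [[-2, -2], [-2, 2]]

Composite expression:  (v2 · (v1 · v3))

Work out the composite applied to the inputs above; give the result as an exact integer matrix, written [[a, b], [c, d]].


[[-8, -16], [0, 0]]

(v1 · v3) = [[0, -8], [8, 0]]
(v2 · (v1 · v3)) = [[-8, -16], [0, 0]]


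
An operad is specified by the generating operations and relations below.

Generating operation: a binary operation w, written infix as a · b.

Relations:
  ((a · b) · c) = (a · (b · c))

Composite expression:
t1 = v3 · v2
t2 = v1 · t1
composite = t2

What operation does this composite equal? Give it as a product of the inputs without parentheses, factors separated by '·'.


v1 · v3 · v2

Every regrouping of w is equal, so read the v-inputs in written order.
(v3 · v2) linearizes to v3 · v2
(v1 · (v3 · v2)) linearizes to v1 · v3 · v2


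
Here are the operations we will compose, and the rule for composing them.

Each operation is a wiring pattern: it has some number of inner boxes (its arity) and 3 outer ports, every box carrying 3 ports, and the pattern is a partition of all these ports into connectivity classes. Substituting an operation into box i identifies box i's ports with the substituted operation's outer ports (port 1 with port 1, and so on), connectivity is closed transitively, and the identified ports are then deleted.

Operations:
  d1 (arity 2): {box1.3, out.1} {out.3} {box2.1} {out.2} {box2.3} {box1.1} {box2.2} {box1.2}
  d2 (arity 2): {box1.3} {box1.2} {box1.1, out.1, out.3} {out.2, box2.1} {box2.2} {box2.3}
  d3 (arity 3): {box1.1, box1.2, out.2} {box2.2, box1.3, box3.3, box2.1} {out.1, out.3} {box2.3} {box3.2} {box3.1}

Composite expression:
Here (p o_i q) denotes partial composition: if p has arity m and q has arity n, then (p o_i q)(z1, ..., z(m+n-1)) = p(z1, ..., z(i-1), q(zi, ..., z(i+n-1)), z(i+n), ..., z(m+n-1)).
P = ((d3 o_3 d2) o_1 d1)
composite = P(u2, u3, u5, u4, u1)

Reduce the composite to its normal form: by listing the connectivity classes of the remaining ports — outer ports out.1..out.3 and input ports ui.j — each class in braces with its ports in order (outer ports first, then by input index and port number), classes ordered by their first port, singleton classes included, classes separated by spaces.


{out.1, out.3} {out.2, u2.3} {u1.1} {u1.2} {u1.3} {u2.1} {u2.2} {u3.1} {u3.2} {u3.3} {u4.1, u5.1, u5.2} {u4.2} {u4.3} {u5.3}

Treat the ports identified at d3 as solder joints: merge, then drop.
after d1, the pattern on (u2, u3) reads {out.1, u2.3} {out.2} {out.3} {u2.1} {u2.2} {u3.1} {u3.2} {u3.3} (out.j = its outer ports)
after d2, the pattern on (u4, u1) reads {out.1, out.3, u4.1} {out.2, u1.1} {u1.2} {u1.3} {u4.2} {u4.3} (out.j = its outer ports)
after d3, the pattern on (u2, u3, u5, u4, u1) reads {out.1, out.3} {out.2, u2.3} {u1.1} {u1.2} {u1.3} {u2.1} {u2.2} {u3.1} {u3.2} {u3.3} {u4.1, u5.1, u5.2} {u4.2} {u4.3} {u5.3} (out.j = its outer ports)
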